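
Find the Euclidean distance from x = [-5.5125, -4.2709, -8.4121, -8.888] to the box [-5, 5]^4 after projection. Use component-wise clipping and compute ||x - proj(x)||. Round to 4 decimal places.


Project each component onto [-5, 5].
clip(-5.5125) = -5.0, clip(-4.2709) = -4.2709, clip(-8.4121) = -5.0, clip(-8.888) = -5.0
Projection = [-5.0, -4.2709, -5.0, -5.0]
Squared diffs: [0.2627, 0.0, 11.6424, 15.1165]
Distance = sqrt(27.0216) = 5.1982


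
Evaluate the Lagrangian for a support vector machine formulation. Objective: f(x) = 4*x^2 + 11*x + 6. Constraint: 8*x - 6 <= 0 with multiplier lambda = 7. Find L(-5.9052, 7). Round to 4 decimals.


Step 1: Evaluate f(x).
f(-5.9052) = 4*(-5.9052)^2 + 11*(-5.9052) + 6 = 80.5283
Step 2: Evaluate g(x).
g(-5.9052) = 8*-5.9052 - 6 = -53.2416
Step 3: Compute Lagrangian.
L = 80.5283 + 7*-53.2416 = -292.1629


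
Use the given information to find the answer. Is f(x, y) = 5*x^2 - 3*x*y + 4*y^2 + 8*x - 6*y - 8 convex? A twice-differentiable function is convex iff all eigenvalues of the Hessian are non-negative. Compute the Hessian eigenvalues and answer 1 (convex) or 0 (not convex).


The Hessian of f(x,y) = 5*x^2 - 3*x*y + 4*y^2 + 8*x - 6*y - 8 is:
H = [[10, -3], [-3, 8]]
Trace = 10 + 8 = 18
Determinant = 10*8 - (-3)^2 = 71
Discriminant = (18)^2 - 4*71 = 40.0
Eigenvalues: lambda_1 = 5.8377, lambda_2 = 12.1623
The function is convex.

1


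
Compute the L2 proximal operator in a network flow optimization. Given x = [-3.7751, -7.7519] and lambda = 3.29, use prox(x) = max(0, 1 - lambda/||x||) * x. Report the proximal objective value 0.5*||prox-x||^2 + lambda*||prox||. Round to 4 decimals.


Step 1: Compute ||x||.
||x|| = 8.6223
Step 2: Compute scaling factor.
scale = max(0, 1 - 3.29/8.6223) = 0.6184
Step 3: prox(x) = [-2.3346, -4.794]
||prox(x)|| = 5.3323
Step 4: Proximal objective.
0.5*||prox-x||^2 = 5.4121
lambda*||prox|| = 17.5433
Total = 22.9552


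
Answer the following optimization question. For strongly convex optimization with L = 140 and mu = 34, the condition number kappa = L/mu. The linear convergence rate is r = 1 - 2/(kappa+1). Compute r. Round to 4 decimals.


Step 1: Compute the condition number.
kappa = L/mu = 140/34 = 4.1176
Step 2: Compute the convergence rate.
r = 1 - 2/(kappa + 1) = 1 - 2*mu/(L + mu) = (L - mu)/(L + mu) = 106/174 = 0.6092


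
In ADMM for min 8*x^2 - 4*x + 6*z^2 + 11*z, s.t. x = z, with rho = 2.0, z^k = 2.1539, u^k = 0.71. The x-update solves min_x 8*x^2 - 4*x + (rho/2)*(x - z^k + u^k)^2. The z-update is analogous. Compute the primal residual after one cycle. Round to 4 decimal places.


ADMM iteration with rho = 2.0, z^k = 2.1539, u^k = 0.71
Step 1: x-update.
Minimize 8*x^2 - 4*x + (2.0/2)*(x - 2.1539 + 0.71)^2
FOC: (2*8 + 2.0)*x = 4 + 2.0*(2.1539 - 0.71)
x^{k+1} = 0.3827
Step 2: z-update.
Minimize 6*z^2 + 11*z + (2.0/2)*(0.3827 - z + 0.71)^2
FOC: (2*6 + 2.0)*z = -11 + 2.0*(0.3827 + 0.71)
z^{k+1} = -0.6296
Step 3: u-update.
u^{k+1} = 0.71 + 0.3827 + 0.6296 = 1.7223
Step 4: Primal residual = |0.3827 + 0.6296| = 1.0123


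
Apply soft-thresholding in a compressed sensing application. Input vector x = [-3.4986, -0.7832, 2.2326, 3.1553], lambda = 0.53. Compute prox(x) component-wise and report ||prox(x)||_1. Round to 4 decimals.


Soft-thresholding with lambda = 0.53:
prox(-3.4986) = sign(-3.4986)*max(|-3.4986| - 0.53, 0) = -2.9686
prox(-0.7832) = sign(-0.7832)*max(|-0.7832| - 0.53, 0) = -0.2532
prox(2.2326) = sign(2.2326)*max(|2.2326| - 0.53, 0) = 1.7026
prox(3.1553) = sign(3.1553)*max(|3.1553| - 0.53, 0) = 2.6253
prox(x) = [-2.9686, -0.2532, 1.7026, 2.6253]
||prox(x)||_1 = 2.9686 + 0.2532 + 1.7026 + 2.6253 = 7.5497


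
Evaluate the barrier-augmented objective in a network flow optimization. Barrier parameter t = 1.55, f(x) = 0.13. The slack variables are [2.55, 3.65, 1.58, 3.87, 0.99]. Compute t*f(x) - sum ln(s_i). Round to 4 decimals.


Step 1: Compute log-barrier.
ln values: [0.9361, 1.2947, 0.4574, 1.3533, -0.0101]
phi = -(0.9361 + 1.2947 + 0.4574 + 1.3533 - 0.0101) = -4.0314
Step 2: Compute augmented objective.
t*f(x) = 1.55*0.13 = 0.2015
Total = 0.2015 - 4.0314 = -3.8299


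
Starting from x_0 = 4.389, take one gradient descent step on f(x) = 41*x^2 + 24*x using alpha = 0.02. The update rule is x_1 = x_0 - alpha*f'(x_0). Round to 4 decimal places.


We compute the gradient at x_0 and apply the update.
f'(x) = 82*x + 24
f'(4.389) = 82*4.389 + 24 = 383.898
x_1 = 4.389 - 0.02*383.898 = -3.289


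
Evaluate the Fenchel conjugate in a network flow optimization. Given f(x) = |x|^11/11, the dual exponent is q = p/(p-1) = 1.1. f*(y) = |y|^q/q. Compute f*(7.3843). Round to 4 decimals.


The conjugate exponent q satisfies 1/p + 1/q = 1.
p = 11, so q = 11/(11 - 1) = 1.1
|y|^q = 7.3843^1.1 = 9.0186
f*(7.3843) = 9.0186 / 1.1 = 8.1987


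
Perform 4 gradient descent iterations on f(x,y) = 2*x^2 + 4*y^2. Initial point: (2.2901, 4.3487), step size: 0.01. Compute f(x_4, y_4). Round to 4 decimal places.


Gradient descent on f(x,y) = 2*x^2 + 4*y^2.
Starting point: (2.2901, 4.3487), alpha = 0.01
Step 1: grad_x = 2*2*2.2901 = 9.1604, grad_y = 2*4*4.3487 = 34.7896
  x_1 = 2.2901 - 0.01*9.1604 = 2.1985
  y_1 = 4.3487 - 0.01*34.7896 = 4.0008
Step 2: grad_x = 2*2*2.1985 = 8.794, grad_y = 2*4*4.0008 = 32.0064
  x_2 = 2.1985 - 0.01*8.794 = 2.1106
  y_2 = 4.0008 - 0.01*32.0064 = 3.6807
Step 3: grad_x = 2*2*2.1106 = 8.4422, grad_y = 2*4*3.6807 = 29.4459
  x_3 = 2.1106 - 0.01*8.4422 = 2.0261
  y_3 = 3.6807 - 0.01*29.4459 = 3.3863
Step 4: grad_x = 2*2*2.0261 = 8.1045, grad_y = 2*4*3.3863 = 27.0902
  x_4 = 2.0261 - 0.01*8.1045 = 1.9451
  y_4 = 3.3863 - 0.01*27.0902 = 3.1154
f(1.9451, 3.1154) = 2*1.9451^2 + 4*3.1154^2 = 46.3891


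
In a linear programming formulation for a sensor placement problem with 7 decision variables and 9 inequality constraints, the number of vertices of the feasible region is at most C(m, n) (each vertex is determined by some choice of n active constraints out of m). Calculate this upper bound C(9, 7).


Each vertex corresponds to some choice of n active constraints out of m, so the number of vertices is at most C(m, n) = m! / (n!(m-n)!).
m = 9, n = 7
Numerator: 9 * 8 * 7 * 6 * 5 * 4 * 3
Denominator: 7! = 5040
C(9, 7) = 36


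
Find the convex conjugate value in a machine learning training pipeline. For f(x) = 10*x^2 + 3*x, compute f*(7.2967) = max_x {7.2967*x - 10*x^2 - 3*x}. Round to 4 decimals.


f*(y) = sup_x {y*x - a*x^2 - b*x} = sup_x {(y-b)*x - a*x^2}
FOC: (y - b) - 2a*x = 0 => x* = (y - b)/(2a)
x* = (7.2967 - 3)/(2*10) = 0.2148
f*(7.2967) = (y-b)^2/(4a) = (7.2967 - 3)^2/(4*10)
= 18.4616/40 = 0.4615


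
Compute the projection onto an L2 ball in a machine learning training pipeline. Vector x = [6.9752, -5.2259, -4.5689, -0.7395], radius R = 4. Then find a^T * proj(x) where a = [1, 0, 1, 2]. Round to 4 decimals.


Step 1: Compute ||x|| (intermediates to 6 decimals).
||x|| = sqrt(6.9752^2 + (-5.2259)^2 + (-4.5689)^2 + (-0.7395)^2) = 9.868392
Step 2: Project.
Since ||x|| > R, scale = R/||x|| = 4/9.868392 = 0.405335, proj(x) = scale * x
proj(x) = [2.827293, -2.11824, -1.851935, -0.299745]
Step 3: Dot product.
a^T * proj(x) = 1*2.827293 + 0*(-2.11824) + 1*(-1.851935) + 2*(-0.299745) = 0.3759


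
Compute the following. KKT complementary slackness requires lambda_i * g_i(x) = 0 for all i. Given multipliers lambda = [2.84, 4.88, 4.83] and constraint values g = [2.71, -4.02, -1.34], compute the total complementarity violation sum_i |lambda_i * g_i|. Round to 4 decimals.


KKT complementary slackness check:
lambda_1 * g_1 = 2.84 * 2.71 = 7.6964
lambda_2 * g_2 = 4.88 * -4.02 = -19.6176
lambda_3 * g_3 = 4.83 * -1.34 = -6.4722
Total violation = 7.6964 + 19.6176 + 6.4722 = 33.7862


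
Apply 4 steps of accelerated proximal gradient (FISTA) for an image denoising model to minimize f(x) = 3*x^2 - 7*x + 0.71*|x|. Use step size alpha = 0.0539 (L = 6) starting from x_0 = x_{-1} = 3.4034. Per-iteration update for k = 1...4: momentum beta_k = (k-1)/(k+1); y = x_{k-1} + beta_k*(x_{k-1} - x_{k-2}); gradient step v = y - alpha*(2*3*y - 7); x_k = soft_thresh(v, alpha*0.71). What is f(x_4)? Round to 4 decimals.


FISTA on f(x) = 3*x^2 - 7*x + 0.71*|x|
L = 6, alpha = 0.0539
Iteration 1: beta = 0.0, y = 3.4034 + 0.0*(3.4034 - 3.4034) = 3.4034
  grad(y) = 13.4204, v = y - alpha*grad = 2.68
  prox(v) = soft_thresh(2.68, 0.0383) = 2.6418
Iteration 2: beta = 0.3333, y = 2.6418 + 0.3333*(2.6418 - 3.4034) = 2.3879
  grad(y) = 7.3274, v = y - alpha*grad = 1.9929
  prox(v) = soft_thresh(1.9929, 0.0383) = 1.9547
Iteration 3: beta = 0.5, y = 1.9547 + 0.5*(1.9547 - 2.6418) = 1.6111
  grad(y) = 2.6668, v = y - alpha*grad = 1.4674
  prox(v) = soft_thresh(1.4674, 0.0383) = 1.4291
Iteration 4: beta = 0.6, y = 1.4291 + 0.6*(1.4291 - 1.9547) = 1.1138
  grad(y) = -0.3172, v = y - alpha*grad = 1.1309
  prox(v) = soft_thresh(1.1309, 0.0383) = 1.0926
f(x_4) = 3*1.0926^2 - 7*1.0926 + 0.71*|1.0926| = -3.2911


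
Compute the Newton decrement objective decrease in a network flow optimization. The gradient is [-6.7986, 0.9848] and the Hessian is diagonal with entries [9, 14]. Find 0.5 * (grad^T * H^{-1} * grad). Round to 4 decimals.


Step 1: H is diagonal, so H^(-1) * g = [-0.7554, 0.0703].
Step 2: g^T H^(-1) g = sum_i g_i^2 / H_ii
  = (-6.7986)^2/9 + (0.9848)^2/14
  = 5.1357 + 0.0693 = 5.2049
Step 3: Objective decrease = 0.5 * g^T H^(-1) g = 2.6025


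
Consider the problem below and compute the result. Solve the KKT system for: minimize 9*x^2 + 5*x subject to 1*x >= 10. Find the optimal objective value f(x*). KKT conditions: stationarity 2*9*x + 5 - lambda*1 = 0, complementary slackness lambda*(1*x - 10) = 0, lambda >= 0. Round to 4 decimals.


Step 1: Try lambda = 0 (constraint inactive).
x_unc = -5/(2*9) = -0.2778
Check: 1*-0.2778 = -0.2778 < 10 -- violated!
Step 2: Constraint must be active: 1*x = 10
x* = 10/1 = 10.0
lambda = (2*9*10.0 + 5)/1 = 185.0
Step 3: Compute optimal value.
f(x*) = 9*10.0^2 + 5*10.0 = 950.0


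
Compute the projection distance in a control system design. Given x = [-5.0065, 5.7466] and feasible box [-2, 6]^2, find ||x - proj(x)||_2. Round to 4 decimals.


Project each component onto [-2, 6].
clip(-5.0065) = -2.0, clip(5.7466) = 5.7466
Projection = [-2.0, 5.7466]
Squared diffs: [9.039, 0.0]
Distance = sqrt(9.039) = 3.0065


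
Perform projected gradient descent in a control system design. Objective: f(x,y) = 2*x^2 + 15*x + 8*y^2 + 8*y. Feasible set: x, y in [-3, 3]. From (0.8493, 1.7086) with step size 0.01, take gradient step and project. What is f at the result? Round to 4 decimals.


Step 1: Compute gradient at (0.8493, 1.7086).
grad_x = 2*2*0.8493 + 15 = 18.3972
grad_y = 2*8*1.7086 + 8 = 35.3376
Step 2: Gradient step.
x_raw = 0.8493 - 0.01*18.3972 = 0.6653
y_raw = 1.7086 - 0.01*35.3376 = 1.3552
Step 3: Project onto [-3, 3].
x_proj = clip(0.6653) = 0.6653
y_proj = clip(1.3552) = 1.3552
Step 4: Evaluate f.
f(0.6653, 1.3552) = 36.4001


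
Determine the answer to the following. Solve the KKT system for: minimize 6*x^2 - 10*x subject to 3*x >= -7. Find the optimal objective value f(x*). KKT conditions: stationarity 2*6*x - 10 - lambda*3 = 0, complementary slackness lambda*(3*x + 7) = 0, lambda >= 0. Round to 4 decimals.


Step 1: Try lambda = 0 (constraint inactive).
Stationarity: 2*6*x - 10 = 0
x* = 10/(2*6) = 5/6 = 0.8333 (rounded; the exact value 5/6 is used below)
Check constraint: 3*0.8333 = 2.4999 >= -7 -- satisfied.
Step 2: Compute optimal value.
f(x*) = 6*(5/6)^2 - 10*(5/6) = -4.1667


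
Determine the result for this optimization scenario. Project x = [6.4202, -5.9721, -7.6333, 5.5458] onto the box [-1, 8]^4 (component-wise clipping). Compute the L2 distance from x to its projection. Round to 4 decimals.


Project each component onto [-1, 8].
clip(6.4202) = 6.4202, clip(-5.9721) = -1.0, clip(-7.6333) = -1.0, clip(5.5458) = 5.5458
Projection = [6.4202, -1.0, -1.0, 5.5458]
Squared diffs: [0.0, 24.7218, 44.0007, 0.0]
Distance = sqrt(68.7225) = 8.2899


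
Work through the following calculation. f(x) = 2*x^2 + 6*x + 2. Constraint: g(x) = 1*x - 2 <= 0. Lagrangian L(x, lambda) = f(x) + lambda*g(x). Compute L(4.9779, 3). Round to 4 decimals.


Step 1: Evaluate f(x).
f(4.9779) = 2*4.9779^2 + 6*4.9779 + 2 = 81.4264
Step 2: Evaluate g(x).
g(4.9779) = 1*4.9779 - 2 = 2.9779
Step 3: Compute Lagrangian.
L = 81.4264 + 3*2.9779 = 90.3601


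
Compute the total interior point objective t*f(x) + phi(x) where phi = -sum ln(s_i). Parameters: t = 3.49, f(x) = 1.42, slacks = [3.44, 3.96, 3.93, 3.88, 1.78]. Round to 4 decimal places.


Step 1: Compute log-barrier.
ln values: [1.2355, 1.3762, 1.3686, 1.3558, 0.5766]
phi = -(1.2355 + 1.3762 + 1.3686 + 1.3558 + 0.5766) = -5.9128
Step 2: Compute augmented objective.
t*f(x) = 3.49*1.42 = 4.9558
Total = 4.9558 - 5.9128 = -0.957


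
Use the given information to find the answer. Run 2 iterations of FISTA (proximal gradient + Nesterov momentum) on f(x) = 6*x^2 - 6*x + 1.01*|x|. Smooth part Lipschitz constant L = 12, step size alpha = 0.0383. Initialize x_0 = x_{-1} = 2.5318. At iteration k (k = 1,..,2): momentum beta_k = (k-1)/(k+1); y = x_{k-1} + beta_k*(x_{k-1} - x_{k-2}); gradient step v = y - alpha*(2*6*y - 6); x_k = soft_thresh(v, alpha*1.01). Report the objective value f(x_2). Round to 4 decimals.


FISTA on f(x) = 6*x^2 - 6*x + 1.01*|x|
L = 12, alpha = 0.0383
Iteration 1: beta = 0.0, y = 2.5318 + 0.0*(2.5318 - 2.5318) = 2.5318
  grad(y) = 24.3816, v = y - alpha*grad = 1.598
  prox(v) = soft_thresh(1.598, 0.0387) = 1.5593
Iteration 2: beta = 0.3333, y = 1.5593 + 0.3333*(1.5593 - 2.5318) = 1.2351
  grad(y) = 8.8216, v = y - alpha*grad = 0.8973
  prox(v) = soft_thresh(0.8973, 0.0387) = 0.8586
f(x_2) = 6*0.8586^2 - 6*0.8586 + 1.01*|0.8586| = 0.1387


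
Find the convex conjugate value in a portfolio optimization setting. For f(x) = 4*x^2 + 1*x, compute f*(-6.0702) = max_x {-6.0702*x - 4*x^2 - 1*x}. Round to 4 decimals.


f*(y) = sup_x {y*x - a*x^2 - b*x} = sup_x {(y-b)*x - a*x^2}
FOC: (y - b) - 2a*x = 0 => x* = (y - b)/(2a)
x* = (-6.0702 - 1)/(2*4) = -0.8838
f*(-6.0702) = (y-b)^2/(4a) = (-6.0702 - 1)^2/(4*4)
= 49.9877/16 = 3.1242


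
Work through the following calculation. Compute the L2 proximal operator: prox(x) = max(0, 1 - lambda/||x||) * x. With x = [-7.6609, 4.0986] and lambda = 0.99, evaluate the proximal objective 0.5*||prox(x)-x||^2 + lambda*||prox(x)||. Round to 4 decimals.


Step 1: Compute ||x||.
||x|| = 8.6884
Step 2: Compute scaling factor.
scale = max(0, 1 - 0.99/8.6884) = 0.8861
Step 3: prox(x) = [-6.788, 3.6316]
||prox(x)|| = 7.6984
Step 4: Proximal objective.
0.5*||prox-x||^2 = 0.4901
lambda*||prox|| = 7.6214
Total = 8.1114


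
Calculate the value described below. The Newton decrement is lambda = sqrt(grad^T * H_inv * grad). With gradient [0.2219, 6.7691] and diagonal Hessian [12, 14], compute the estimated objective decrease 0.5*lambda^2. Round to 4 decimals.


Step 1: H is diagonal, so H^(-1) * g = [0.0185, 0.4835].
Step 2: g^T H^(-1) g = sum_i g_i^2 / H_ii
  = (0.2219)^2/12 + (6.7691)^2/14
  = 0.0041 + 3.2729 = 3.277
Step 3: Objective decrease = 0.5 * g^T H^(-1) g = 1.6385


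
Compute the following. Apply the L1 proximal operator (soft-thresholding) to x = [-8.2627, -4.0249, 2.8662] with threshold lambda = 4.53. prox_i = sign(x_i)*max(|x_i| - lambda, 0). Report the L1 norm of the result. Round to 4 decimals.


Soft-thresholding with lambda = 4.53:
prox(-8.2627) = sign(-8.2627)*max(|-8.2627| - 4.53, 0) = -3.7327
prox(-4.0249) = sign(-4.0249)*max(|-4.0249| - 4.53, 0) = 0.0
prox(2.8662) = sign(2.8662)*max(|2.8662| - 4.53, 0) = 0.0
prox(x) = [-3.7327, 0.0, 0.0]
||prox(x)||_1 = 3.7327 + 0.0 + 0.0 = 3.7327


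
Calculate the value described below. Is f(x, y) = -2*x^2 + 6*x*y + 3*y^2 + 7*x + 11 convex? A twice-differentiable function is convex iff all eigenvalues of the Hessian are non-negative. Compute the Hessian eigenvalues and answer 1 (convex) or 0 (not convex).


The Hessian of f(x,y) = -2*x^2 + 6*x*y + 3*y^2 + 7*x + 11 is:
H = [[-4, 6], [6, 6]]
Trace = -4 + 6 = 2
Determinant = -4*6 - (6)^2 = -60
Discriminant = (2)^2 - 4*-60 = 244.0
Eigenvalues: lambda_1 = -6.8102, lambda_2 = 8.8102
The function is not convex.

0


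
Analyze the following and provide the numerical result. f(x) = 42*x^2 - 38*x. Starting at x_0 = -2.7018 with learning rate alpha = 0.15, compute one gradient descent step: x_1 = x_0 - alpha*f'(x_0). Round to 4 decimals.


We compute the gradient at x_0 and apply the update.
f'(x) = 84*x - 38
f'(-2.7018) = 84*-2.7018 - 38 = -264.9512
x_1 = -2.7018 - 0.15*-264.9512 = 37.0409


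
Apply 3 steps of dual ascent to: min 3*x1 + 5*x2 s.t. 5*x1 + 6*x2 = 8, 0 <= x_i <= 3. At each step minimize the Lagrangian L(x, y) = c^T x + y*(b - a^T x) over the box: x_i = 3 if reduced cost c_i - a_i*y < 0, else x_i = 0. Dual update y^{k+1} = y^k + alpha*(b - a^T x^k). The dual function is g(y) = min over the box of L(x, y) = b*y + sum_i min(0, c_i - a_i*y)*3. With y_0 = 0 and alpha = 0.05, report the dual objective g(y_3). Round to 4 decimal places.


Dual ascent for LP: min 3*x1 + 5*x2, 5*x1 + 6*x2 = 8, 0 <= x_i <= 3
Step 1: y^k = 0.0, reduced costs: (3.0, 5.0)
  x^k = (0.0, 0.0), subgradient = b - a^T x = 8.0
  y^{k+1} = 0.0 + 0.05*8.0 = 0.4
Step 2: y^k = 0.4, reduced costs: (1.0, 2.6)
  x^k = (0.0, 0.0), subgradient = b - a^T x = 8.0
  y^{k+1} = 0.4 + 0.05*8.0 = 0.8
Step 3: y^k = 0.8, reduced costs: (-1.0, 0.2)
  x^k = (3.0, 0.0), subgradient = b - a^T x = -7.0
  y^{k+1} = 0.8 + 0.05*-7.0 = 0.45
Dual objective at y_3 = 0.45: reduced costs (0.75, 2.3), box minimizer x = (0.0, 0.0)
g(y_3) = b*y + (c1 - a1*y)*x1 + (c2 - a2*y)*x2 = 8*0.45 + 0.75*0.0 + 2.3*0.0 = 3.6 + 0.0 + 0.0 = 3.6


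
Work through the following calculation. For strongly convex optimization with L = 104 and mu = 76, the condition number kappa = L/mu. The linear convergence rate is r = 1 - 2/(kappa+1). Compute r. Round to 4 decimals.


Step 1: Compute the condition number.
kappa = L/mu = 104/76 = 1.3684
Step 2: Compute the convergence rate.
r = 1 - 2/(kappa + 1) = 1 - 2*mu/(L + mu) = (L - mu)/(L + mu) = 28/180 = 0.1556


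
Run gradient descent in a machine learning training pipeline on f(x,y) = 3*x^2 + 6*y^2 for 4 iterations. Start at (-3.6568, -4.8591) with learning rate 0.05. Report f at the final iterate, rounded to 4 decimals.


Gradient descent on f(x,y) = 3*x^2 + 6*y^2.
Starting point: (-3.6568, -4.8591), alpha = 0.05
Step 1: grad_x = 2*3*-3.6568 = -21.9408, grad_y = 2*6*-4.8591 = -58.3092
  x_1 = -3.6568 - 0.05*-21.9408 = -2.5598
  y_1 = -4.8591 - 0.05*-58.3092 = -1.9436
Step 2: grad_x = 2*3*-2.5598 = -15.3586, grad_y = 2*6*-1.9436 = -23.3237
  x_2 = -2.5598 - 0.05*-15.3586 = -1.7918
  y_2 = -1.9436 - 0.05*-23.3237 = -0.7775
Step 3: grad_x = 2*3*-1.7918 = -10.751, grad_y = 2*6*-0.7775 = -9.3295
  x_3 = -1.7918 - 0.05*-10.751 = -1.2543
  y_3 = -0.7775 - 0.05*-9.3295 = -0.311
Step 4: grad_x = 2*3*-1.2543 = -7.5257, grad_y = 2*6*-0.311 = -3.7318
  x_4 = -1.2543 - 0.05*-7.5257 = -0.878
  y_4 = -0.311 - 0.05*-3.7318 = -0.1244
f(-0.878, -0.1244) = 3*(-0.878)^2 + 6*(-0.1244)^2 = 2.4055


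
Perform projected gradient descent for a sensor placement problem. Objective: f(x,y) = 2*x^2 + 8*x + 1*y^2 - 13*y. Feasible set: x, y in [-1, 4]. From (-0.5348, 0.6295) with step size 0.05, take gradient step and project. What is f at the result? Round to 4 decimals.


Step 1: Compute gradient at (-0.5348, 0.6295).
grad_x = 2*2*-0.5348 + 8 = 5.8608
grad_y = 2*1*0.6295 - 13 = -11.741
Step 2: Gradient step.
x_raw = -0.5348 - 0.05*5.8608 = -0.8278
y_raw = 0.6295 - 0.05*-11.741 = 1.2166
Step 3: Project onto [-1, 4].
x_proj = clip(-0.8278) = -0.8278
y_proj = clip(1.2166) = 1.2166
Step 4: Evaluate f.
f(-0.8278, 1.2166) = -19.5872


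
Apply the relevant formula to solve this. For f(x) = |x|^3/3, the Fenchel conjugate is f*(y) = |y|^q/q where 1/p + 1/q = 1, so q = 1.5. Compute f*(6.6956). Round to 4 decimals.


The conjugate exponent q satisfies 1/p + 1/q = 1.
p = 3, so q = 3/(3 - 1) = 1.5
|y|^q = 6.6956^1.5 = 17.3254
f*(6.6956) = 17.3254 / 1.5 = 11.5503


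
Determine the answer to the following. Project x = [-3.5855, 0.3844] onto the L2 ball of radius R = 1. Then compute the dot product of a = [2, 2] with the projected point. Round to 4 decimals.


Step 1: Compute ||x|| (intermediates to 6 decimals).
||x|| = sqrt((-3.5855)^2 + 0.3844^2) = 3.606047
Step 2: Project.
Since ||x|| > R, scale = R/||x|| = 1/3.606047 = 0.277312, proj(x) = scale * x
proj(x) = [-0.994302, 0.106599]
Step 3: Dot product.
a^T * proj(x) = 2*(-0.994302) + 2*0.106599 = -1.7754


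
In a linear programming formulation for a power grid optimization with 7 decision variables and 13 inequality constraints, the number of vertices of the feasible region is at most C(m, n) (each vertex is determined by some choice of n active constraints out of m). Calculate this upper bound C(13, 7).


Each vertex corresponds to some choice of n active constraints out of m, so the number of vertices is at most C(m, n) = m! / (n!(m-n)!).
m = 13, n = 7
Numerator: 13 * 12 * 11 * 10 * 9 * 8 * 7
Denominator: 7! = 5040
C(13, 7) = 1716


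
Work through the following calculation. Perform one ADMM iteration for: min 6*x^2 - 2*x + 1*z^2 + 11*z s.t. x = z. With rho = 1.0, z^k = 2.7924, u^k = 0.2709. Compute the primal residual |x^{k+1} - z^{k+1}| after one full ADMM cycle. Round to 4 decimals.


ADMM iteration with rho = 1.0, z^k = 2.7924, u^k = 0.2709
Step 1: x-update.
Minimize 6*x^2 - 2*x + (1.0/2)*(x - 2.7924 + 0.2709)^2
FOC: (2*6 + 1.0)*x = 2 + 1.0*(2.7924 - 0.2709)
x^{k+1} = 0.3478
Step 2: z-update.
Minimize 1*z^2 + 11*z + (1.0/2)*(0.3478 - z + 0.2709)^2
FOC: (2*1 + 1.0)*z = -11 + 1.0*(0.3478 + 0.2709)
z^{k+1} = -3.4604
Step 3: u-update.
u^{k+1} = 0.2709 + 0.3478 + 3.4604 = 4.0791
Step 4: Primal residual = |0.3478 + 3.4604| = 3.8082


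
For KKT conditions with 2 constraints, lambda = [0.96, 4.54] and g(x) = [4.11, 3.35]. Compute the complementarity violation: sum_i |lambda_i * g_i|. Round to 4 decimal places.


KKT complementary slackness check:
lambda_1 * g_1 = 0.96 * 4.11 = 3.9456
lambda_2 * g_2 = 4.54 * 3.35 = 15.209
Total violation = 3.9456 + 15.209 = 19.1546


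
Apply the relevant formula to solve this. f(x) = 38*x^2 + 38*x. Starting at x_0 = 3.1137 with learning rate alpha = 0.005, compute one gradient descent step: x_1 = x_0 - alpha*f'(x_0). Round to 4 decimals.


We compute the gradient at x_0 and apply the update.
f'(x) = 76*x + 38
f'(3.1137) = 76*3.1137 + 38 = 274.6412
x_1 = 3.1137 - 0.005*274.6412 = 1.7405


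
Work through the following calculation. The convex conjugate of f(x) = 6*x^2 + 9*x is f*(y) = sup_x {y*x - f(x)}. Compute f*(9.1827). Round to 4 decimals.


f*(y) = sup_x {y*x - a*x^2 - b*x} = sup_x {(y-b)*x - a*x^2}
FOC: (y - b) - 2a*x = 0 => x* = (y - b)/(2a)
x* = (9.1827 - 9)/(2*6) = 0.0152
f*(9.1827) = (y-b)^2/(4a) = (9.1827 - 9)^2/(4*6)
= 0.0334/24 = 0.0014


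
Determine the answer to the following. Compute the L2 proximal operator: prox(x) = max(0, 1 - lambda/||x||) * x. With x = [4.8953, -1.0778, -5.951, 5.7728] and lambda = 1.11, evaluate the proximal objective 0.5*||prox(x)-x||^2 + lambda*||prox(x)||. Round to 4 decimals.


Step 1: Compute ||x||.
||x|| = 9.6884
Step 2: Compute scaling factor.
scale = max(0, 1 - 1.11/9.6884) = 0.8854
Step 3: prox(x) = [4.3344, -0.9543, -5.2692, 5.1114]
||prox(x)|| = 8.5784
Step 4: Proximal objective.
0.5*||prox-x||^2 = 0.6161
lambda*||prox|| = 9.522
Total = 10.1381


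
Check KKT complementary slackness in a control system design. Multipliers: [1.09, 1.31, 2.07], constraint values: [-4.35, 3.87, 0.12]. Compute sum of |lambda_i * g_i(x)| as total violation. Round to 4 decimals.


KKT complementary slackness check:
lambda_1 * g_1 = 1.09 * -4.35 = -4.7415
lambda_2 * g_2 = 1.31 * 3.87 = 5.0697
lambda_3 * g_3 = 2.07 * 0.12 = 0.2484
Total violation = 4.7415 + 5.0697 + 0.2484 = 10.0596


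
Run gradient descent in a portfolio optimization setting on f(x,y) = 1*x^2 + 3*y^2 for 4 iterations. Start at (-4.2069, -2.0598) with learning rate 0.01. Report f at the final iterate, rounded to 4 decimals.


Gradient descent on f(x,y) = 1*x^2 + 3*y^2.
Starting point: (-4.2069, -2.0598), alpha = 0.01
Step 1: grad_x = 2*1*-4.2069 = -8.4138, grad_y = 2*3*-2.0598 = -12.3588
  x_1 = -4.2069 - 0.01*-8.4138 = -4.1228
  y_1 = -2.0598 - 0.01*-12.3588 = -1.9362
Step 2: grad_x = 2*1*-4.1228 = -8.2455, grad_y = 2*3*-1.9362 = -11.6173
  x_2 = -4.1228 - 0.01*-8.2455 = -4.0403
  y_2 = -1.9362 - 0.01*-11.6173 = -1.82
Step 3: grad_x = 2*1*-4.0403 = -8.0806, grad_y = 2*3*-1.82 = -10.9202
  x_3 = -4.0403 - 0.01*-8.0806 = -3.9595
  y_3 = -1.82 - 0.01*-10.9202 = -1.7108
Step 4: grad_x = 2*1*-3.9595 = -7.919, grad_y = 2*3*-1.7108 = -10.265
  x_4 = -3.9595 - 0.01*-7.919 = -3.8803
  y_4 = -1.7108 - 0.01*-10.265 = -1.6082
f(-3.8803, -1.6082) = 1*(-3.8803)^2 + 3*(-1.6082)^2 = 22.8156


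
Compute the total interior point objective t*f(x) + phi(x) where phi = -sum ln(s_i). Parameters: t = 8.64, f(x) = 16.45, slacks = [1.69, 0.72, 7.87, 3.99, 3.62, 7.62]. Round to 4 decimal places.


Step 1: Compute log-barrier.
ln values: [0.5247, -0.3285, 2.0631, 1.3838, 1.2865, 2.0308]
phi = -(0.5247 - 0.3285 + 2.0631 + 1.3838 + 1.2865 + 2.0308) = -6.9603
Step 2: Compute augmented objective.
t*f(x) = 8.64*16.45 = 142.128
Total = 142.128 - 6.9603 = 135.1677


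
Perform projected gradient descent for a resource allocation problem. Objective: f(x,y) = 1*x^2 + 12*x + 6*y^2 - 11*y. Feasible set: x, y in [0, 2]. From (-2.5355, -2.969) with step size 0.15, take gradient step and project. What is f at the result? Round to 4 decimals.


Step 1: Compute gradient at (-2.5355, -2.969).
grad_x = 2*1*-2.5355 + 12 = 6.929
grad_y = 2*6*-2.969 - 11 = -46.628
Step 2: Gradient step.
x_raw = -2.5355 - 0.15*6.929 = -3.5749
y_raw = -2.969 - 0.15*-46.628 = 4.0252
Step 3: Project onto [0, 2].
x_proj = clip(-3.5749) = 0.0
y_proj = clip(4.0252) = 2.0
Step 4: Evaluate f.
f(0.0, 2.0) = 2.0


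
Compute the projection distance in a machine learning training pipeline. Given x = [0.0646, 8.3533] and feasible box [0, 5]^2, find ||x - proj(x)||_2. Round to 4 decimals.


Project each component onto [0, 5].
clip(0.0646) = 0.0646, clip(8.3533) = 5.0
Projection = [0.0646, 5.0]
Squared diffs: [0.0, 11.2446]
Distance = sqrt(11.2446) = 3.3533


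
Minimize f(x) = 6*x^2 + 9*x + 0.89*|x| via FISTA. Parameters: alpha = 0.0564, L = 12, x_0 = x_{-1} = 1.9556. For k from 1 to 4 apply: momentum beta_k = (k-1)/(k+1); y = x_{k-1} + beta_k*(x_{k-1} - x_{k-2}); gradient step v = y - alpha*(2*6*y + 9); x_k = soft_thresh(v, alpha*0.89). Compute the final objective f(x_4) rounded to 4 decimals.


FISTA on f(x) = 6*x^2 + 9*x + 0.89*|x|
L = 12, alpha = 0.0564
Iteration 1: beta = 0.0, y = 1.9556 + 0.0*(1.9556 - 1.9556) = 1.9556
  grad(y) = 32.4672, v = y - alpha*grad = 0.1244
  prox(v) = soft_thresh(0.1244, 0.0502) = 0.0743
Iteration 2: beta = 0.3333, y = 0.0743 + 0.3333*(0.0743 - 1.9556) = -0.5529
  grad(y) = 2.3657, v = y - alpha*grad = -0.6863
  prox(v) = soft_thresh(-0.6863, 0.0502) = -0.6361
Iteration 3: beta = 0.5, y = -0.6361 + 0.5*(-0.6361 - 0.0743) = -0.9913
  grad(y) = -2.8951, v = y - alpha*grad = -0.828
  prox(v) = soft_thresh(-0.828, 0.0502) = -0.7778
Iteration 4: beta = 0.6, y = -0.7778 + 0.6*(-0.7778 + 0.6361) = -0.8628
  grad(y) = -1.3535, v = y - alpha*grad = -0.7865
  prox(v) = soft_thresh(-0.7865, 0.0502) = -0.7363
f(x_4) = 6*(-0.7363)^2 + 9*(-0.7363) + 0.89*|-0.7363| = -2.7186


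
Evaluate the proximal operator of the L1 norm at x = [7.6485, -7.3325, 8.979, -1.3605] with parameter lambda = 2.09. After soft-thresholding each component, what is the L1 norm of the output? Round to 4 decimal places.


Soft-thresholding with lambda = 2.09:
prox(7.6485) = sign(7.6485)*max(|7.6485| - 2.09, 0) = 5.5585
prox(-7.3325) = sign(-7.3325)*max(|-7.3325| - 2.09, 0) = -5.2425
prox(8.979) = sign(8.979)*max(|8.979| - 2.09, 0) = 6.889
prox(-1.3605) = sign(-1.3605)*max(|-1.3605| - 2.09, 0) = 0.0
prox(x) = [5.5585, -5.2425, 6.889, 0.0]
||prox(x)||_1 = 5.5585 + 5.2425 + 6.889 + 0.0 = 17.69


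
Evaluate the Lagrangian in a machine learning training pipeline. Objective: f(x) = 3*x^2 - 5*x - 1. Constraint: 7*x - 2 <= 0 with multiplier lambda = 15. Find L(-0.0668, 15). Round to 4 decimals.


Step 1: Evaluate f(x).
f(-0.0668) = 3*(-0.0668)^2 - 5*(-0.0668) - 1 = -0.6526
Step 2: Evaluate g(x).
g(-0.0668) = 7*-0.0668 - 2 = -2.4676
Step 3: Compute Lagrangian.
L = -0.6526 + 15*-2.4676 = -37.6666


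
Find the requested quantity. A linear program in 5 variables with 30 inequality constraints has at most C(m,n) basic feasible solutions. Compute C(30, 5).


Each vertex corresponds to some choice of n active constraints out of m, so the number of vertices is at most C(m, n) = m! / (n!(m-n)!).
m = 30, n = 5
Numerator: 30 * 29 * 28 * 27 * 26
Denominator: 5! = 120
C(30, 5) = 142506


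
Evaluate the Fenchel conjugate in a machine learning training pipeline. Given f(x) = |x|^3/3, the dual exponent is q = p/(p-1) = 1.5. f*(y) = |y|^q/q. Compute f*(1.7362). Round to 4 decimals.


The conjugate exponent q satisfies 1/p + 1/q = 1.
p = 3, so q = 3/(3 - 1) = 1.5
|y|^q = 1.7362^1.5 = 2.2877
f*(1.7362) = 2.2877 / 1.5 = 1.5251


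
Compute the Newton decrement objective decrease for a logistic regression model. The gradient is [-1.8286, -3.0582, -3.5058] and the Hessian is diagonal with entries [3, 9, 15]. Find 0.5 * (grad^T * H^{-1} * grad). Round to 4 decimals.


Step 1: H is diagonal, so H^(-1) * g = [-0.6095, -0.3398, -0.2337].
Step 2: g^T H^(-1) g = sum_i g_i^2 / H_ii
  = (-1.8286)^2/3 + (-3.0582)^2/9 + (-3.5058)^2/15
  = 1.1146 + 1.0392 + 0.8194 = 2.9731
Step 3: Objective decrease = 0.5 * g^T H^(-1) g = 1.4866


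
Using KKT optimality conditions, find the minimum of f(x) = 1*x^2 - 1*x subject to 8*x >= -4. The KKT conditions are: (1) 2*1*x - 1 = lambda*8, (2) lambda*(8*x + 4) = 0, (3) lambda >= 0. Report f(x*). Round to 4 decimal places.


Step 1: Try lambda = 0 (constraint inactive).
Stationarity: 2*1*x - 1 = 0
x* = 1/(2*1) = 0.5
Check constraint: 8*0.5 = 4.0 >= -4 -- satisfied.
Step 2: Compute optimal value.
f(x*) = 1*0.5^2 - 1*0.5 = -0.25


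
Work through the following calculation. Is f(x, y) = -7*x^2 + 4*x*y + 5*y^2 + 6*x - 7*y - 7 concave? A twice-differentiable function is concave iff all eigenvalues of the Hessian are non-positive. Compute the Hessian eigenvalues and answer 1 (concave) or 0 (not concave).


The Hessian of f(x,y) = -7*x^2 + 4*x*y + 5*y^2 + 6*x - 7*y - 7 is:
H = [[-14, 4], [4, 10]]
Trace = -14 + 10 = -4
Determinant = -14*10 - (4)^2 = -156
Discriminant = (-4)^2 - 4*-156 = 640.0
Eigenvalues: lambda_1 = -14.6491, lambda_2 = 10.6491
The function is not concave.

0


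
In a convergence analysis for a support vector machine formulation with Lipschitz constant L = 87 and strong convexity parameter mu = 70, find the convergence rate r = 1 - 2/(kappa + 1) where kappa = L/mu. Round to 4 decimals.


Step 1: Compute the condition number.
kappa = L/mu = 87/70 = 1.2429
Step 2: Compute the convergence rate.
r = 1 - 2/(kappa + 1) = 1 - 2*mu/(L + mu) = (L - mu)/(L + mu) = 17/157 = 0.1083


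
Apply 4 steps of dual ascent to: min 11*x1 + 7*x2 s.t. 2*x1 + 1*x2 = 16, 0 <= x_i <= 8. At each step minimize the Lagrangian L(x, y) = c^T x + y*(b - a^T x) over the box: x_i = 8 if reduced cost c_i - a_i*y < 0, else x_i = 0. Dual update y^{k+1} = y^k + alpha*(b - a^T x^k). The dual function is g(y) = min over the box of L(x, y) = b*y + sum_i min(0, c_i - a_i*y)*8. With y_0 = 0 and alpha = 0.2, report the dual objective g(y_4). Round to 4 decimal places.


Dual ascent for LP: min 11*x1 + 7*x2, 2*x1 + 1*x2 = 16, 0 <= x_i <= 8
Step 1: y^k = 0.0, reduced costs: (11.0, 7.0)
  x^k = (0.0, 0.0), subgradient = b - a^T x = 16.0
  y^{k+1} = 0.0 + 0.2*16.0 = 3.2
Step 2: y^k = 3.2, reduced costs: (4.6, 3.8)
  x^k = (0.0, 0.0), subgradient = b - a^T x = 16.0
  y^{k+1} = 3.2 + 0.2*16.0 = 6.4
Step 3: y^k = 6.4, reduced costs: (-1.8, 0.6)
  x^k = (8.0, 0.0), subgradient = b - a^T x = 0.0
  y^{k+1} = 6.4 + 0.2*0.0 = 6.4
Step 4: y^k = 6.4, reduced costs: (-1.8, 0.6)
  x^k = (8.0, 0.0), subgradient = b - a^T x = 0.0
  y^{k+1} = 6.4 + 0.2*0.0 = 6.4
Dual objective at y_4 = 6.4: reduced costs (-1.8, 0.6), box minimizer x = (8.0, 0.0)
g(y_4) = b*y + (c1 - a1*y)*x1 + (c2 - a2*y)*x2 = 16*6.4 + (-1.8)*8.0 + 0.6*0.0 = 102.4 - 14.4 + 0.0 = 88.0


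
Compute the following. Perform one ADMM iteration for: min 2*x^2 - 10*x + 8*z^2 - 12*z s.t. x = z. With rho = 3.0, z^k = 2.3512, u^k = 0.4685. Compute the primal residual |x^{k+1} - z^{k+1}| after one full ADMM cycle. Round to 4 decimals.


ADMM iteration with rho = 3.0, z^k = 2.3512, u^k = 0.4685
Step 1: x-update.
Minimize 2*x^2 - 10*x + (3.0/2)*(x - 2.3512 + 0.4685)^2
FOC: (2*2 + 3.0)*x = 10 + 3.0*(2.3512 - 0.4685)
x^{k+1} = 2.2354
Step 2: z-update.
Minimize 8*z^2 - 12*z + (3.0/2)*(2.2354 - z + 0.4685)^2
FOC: (2*8 + 3.0)*z = 12 + 3.0*(2.2354 + 0.4685)
z^{k+1} = 1.0585
Step 3: u-update.
u^{k+1} = 0.4685 + 2.2354 - 1.0585 = 1.6454
Step 4: Primal residual = |2.2354 - 1.0585| = 1.1769


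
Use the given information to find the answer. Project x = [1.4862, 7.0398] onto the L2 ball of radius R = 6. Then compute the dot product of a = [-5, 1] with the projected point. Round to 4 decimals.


Step 1: Compute ||x|| (intermediates to 6 decimals).
||x|| = sqrt(1.4862^2 + 7.0398^2) = 7.194969
Step 2: Project.
Since ||x|| > R, scale = R/||x|| = 6/7.194969 = 0.833916, proj(x) = scale * x
proj(x) = [1.239366, 5.870602]
Step 3: Dot product.
a^T * proj(x) = -5*1.239366 + 1*5.870602 = -0.3262


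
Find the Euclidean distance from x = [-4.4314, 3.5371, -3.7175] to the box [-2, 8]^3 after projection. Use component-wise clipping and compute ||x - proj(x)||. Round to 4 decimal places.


Project each component onto [-2, 8].
clip(-4.4314) = -2.0, clip(3.5371) = 3.5371, clip(-3.7175) = -2.0
Projection = [-2.0, 3.5371, -2.0]
Squared diffs: [5.9117, 0.0, 2.9498]
Distance = sqrt(8.8615) = 2.9768


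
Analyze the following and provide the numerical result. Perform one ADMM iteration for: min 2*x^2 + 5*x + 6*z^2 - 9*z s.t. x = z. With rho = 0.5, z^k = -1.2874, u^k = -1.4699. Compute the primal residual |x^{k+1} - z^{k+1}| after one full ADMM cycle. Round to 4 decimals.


ADMM iteration with rho = 0.5, z^k = -1.2874, u^k = -1.4699
Step 1: x-update.
Minimize 2*x^2 + 5*x + (0.5/2)*(x + 1.2874 - 1.4699)^2
FOC: (2*2 + 0.5)*x = -5 + 0.5*(-1.2874 + 1.4699)
x^{k+1} = -1.0908
Step 2: z-update.
Minimize 6*z^2 - 9*z + (0.5/2)*(-1.0908 - z - 1.4699)^2
FOC: (2*6 + 0.5)*z = 9 + 0.5*(-1.0908 - 1.4699)
z^{k+1} = 0.6176
Step 3: u-update.
u^{k+1} = -1.4699 - 1.0908 - 0.6176 = -3.1783
Step 4: Primal residual = |-1.0908 - 0.6176| = 1.7084


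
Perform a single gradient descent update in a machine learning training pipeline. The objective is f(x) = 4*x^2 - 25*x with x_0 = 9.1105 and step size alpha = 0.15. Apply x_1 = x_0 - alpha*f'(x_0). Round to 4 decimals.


We compute the gradient at x_0 and apply the update.
f'(x) = 8*x - 25
f'(9.1105) = 8*9.1105 - 25 = 47.884
x_1 = 9.1105 - 0.15*47.884 = 1.9279


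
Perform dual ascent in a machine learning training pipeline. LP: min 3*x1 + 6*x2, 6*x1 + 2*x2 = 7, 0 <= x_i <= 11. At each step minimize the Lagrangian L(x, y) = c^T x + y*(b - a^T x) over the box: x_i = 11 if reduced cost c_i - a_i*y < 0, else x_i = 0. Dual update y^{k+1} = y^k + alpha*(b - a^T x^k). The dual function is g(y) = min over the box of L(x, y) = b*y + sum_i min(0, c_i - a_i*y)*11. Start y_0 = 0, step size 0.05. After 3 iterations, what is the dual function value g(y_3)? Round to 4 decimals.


Dual ascent for LP: min 3*x1 + 6*x2, 6*x1 + 2*x2 = 7, 0 <= x_i <= 11
Step 1: y^k = 0.0, reduced costs: (3.0, 6.0)
  x^k = (0.0, 0.0), subgradient = b - a^T x = 7.0
  y^{k+1} = 0.0 + 0.05*7.0 = 0.35
Step 2: y^k = 0.35, reduced costs: (0.9, 5.3)
  x^k = (0.0, 0.0), subgradient = b - a^T x = 7.0
  y^{k+1} = 0.35 + 0.05*7.0 = 0.7
Step 3: y^k = 0.7, reduced costs: (-1.2, 4.6)
  x^k = (11.0, 0.0), subgradient = b - a^T x = -59.0
  y^{k+1} = 0.7 + 0.05*-59.0 = -2.25
Dual objective at y_3 = -2.25: reduced costs (16.5, 10.5), box minimizer x = (0.0, 0.0)
g(y_3) = b*y + (c1 - a1*y)*x1 + (c2 - a2*y)*x2 = 7*(-2.25) + 16.5*0.0 + 10.5*0.0 = -15.75 + 0.0 + 0.0 = -15.75


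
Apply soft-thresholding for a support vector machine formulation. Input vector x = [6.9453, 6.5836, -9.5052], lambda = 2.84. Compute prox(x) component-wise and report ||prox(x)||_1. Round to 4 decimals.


Soft-thresholding with lambda = 2.84:
prox(6.9453) = sign(6.9453)*max(|6.9453| - 2.84, 0) = 4.1053
prox(6.5836) = sign(6.5836)*max(|6.5836| - 2.84, 0) = 3.7436
prox(-9.5052) = sign(-9.5052)*max(|-9.5052| - 2.84, 0) = -6.6652
prox(x) = [4.1053, 3.7436, -6.6652]
||prox(x)||_1 = 4.1053 + 3.7436 + 6.6652 = 14.5141


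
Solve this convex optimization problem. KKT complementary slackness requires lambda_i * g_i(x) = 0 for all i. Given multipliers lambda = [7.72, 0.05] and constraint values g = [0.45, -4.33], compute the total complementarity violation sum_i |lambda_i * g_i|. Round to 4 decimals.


KKT complementary slackness check:
lambda_1 * g_1 = 7.72 * 0.45 = 3.474
lambda_2 * g_2 = 0.05 * -4.33 = -0.2165
Total violation = 3.474 + 0.2165 = 3.6905


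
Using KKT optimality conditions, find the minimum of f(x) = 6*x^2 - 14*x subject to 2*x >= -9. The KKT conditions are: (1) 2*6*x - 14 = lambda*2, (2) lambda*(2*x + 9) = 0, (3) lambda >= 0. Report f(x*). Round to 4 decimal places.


Step 1: Try lambda = 0 (constraint inactive).
Stationarity: 2*6*x - 14 = 0
x* = 14/(2*6) = 7/6 = 1.1667 (rounded; the exact value 7/6 is used below)
Check constraint: 2*1.1667 = 2.3334 >= -9 -- satisfied.
Step 2: Compute optimal value.
f(x*) = 6*(7/6)^2 - 14*(7/6) = -8.1667


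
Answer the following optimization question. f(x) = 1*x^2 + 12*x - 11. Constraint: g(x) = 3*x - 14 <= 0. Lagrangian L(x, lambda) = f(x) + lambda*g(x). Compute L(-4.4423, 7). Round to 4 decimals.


Step 1: Evaluate f(x).
f(-4.4423) = 1*(-4.4423)^2 + 12*(-4.4423) - 11 = -44.5736
Step 2: Evaluate g(x).
g(-4.4423) = 3*-4.4423 - 14 = -27.3269
Step 3: Compute Lagrangian.
L = -44.5736 + 7*-27.3269 = -235.8619


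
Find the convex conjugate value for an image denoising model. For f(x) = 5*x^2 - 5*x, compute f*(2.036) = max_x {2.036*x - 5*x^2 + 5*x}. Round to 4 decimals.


f*(y) = sup_x {y*x - a*x^2 - b*x} = sup_x {(y-b)*x - a*x^2}
FOC: (y - b) - 2a*x = 0 => x* = (y - b)/(2a)
x* = (2.036 + 5)/(2*5) = 0.7036
f*(2.036) = (y-b)^2/(4a) = (2.036 + 5)^2/(4*5)
= 49.5053/20 = 2.4753


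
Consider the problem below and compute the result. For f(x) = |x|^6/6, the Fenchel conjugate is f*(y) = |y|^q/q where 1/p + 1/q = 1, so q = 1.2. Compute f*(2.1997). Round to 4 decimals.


The conjugate exponent q satisfies 1/p + 1/q = 1.
p = 6, so q = 6/(6 - 1) = 1.2
|y|^q = 2.1997^1.2 = 2.5753
f*(2.1997) = 2.5753 / 1.2 = 2.1461


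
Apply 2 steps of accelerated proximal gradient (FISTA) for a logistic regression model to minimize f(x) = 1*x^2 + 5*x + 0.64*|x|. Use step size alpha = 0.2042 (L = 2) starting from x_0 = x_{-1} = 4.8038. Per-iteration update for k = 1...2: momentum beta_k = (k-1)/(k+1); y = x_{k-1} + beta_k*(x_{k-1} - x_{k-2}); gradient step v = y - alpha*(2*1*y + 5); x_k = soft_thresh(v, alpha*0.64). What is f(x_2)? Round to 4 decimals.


FISTA on f(x) = 1*x^2 + 5*x + 0.64*|x|
L = 2, alpha = 0.2042
Iteration 1: beta = 0.0, y = 4.8038 + 0.0*(4.8038 - 4.8038) = 4.8038
  grad(y) = 14.6076, v = y - alpha*grad = 1.8209
  prox(v) = soft_thresh(1.8209, 0.1307) = 1.6902
Iteration 2: beta = 0.3333, y = 1.6902 + 0.3333*(1.6902 - 4.8038) = 0.6524
  grad(y) = 6.3048, v = y - alpha*grad = -0.635
  prox(v) = soft_thresh(-0.635, 0.1307) = -0.5044
f(x_2) = 1*(-0.5044)^2 + 5*(-0.5044) + 0.64*|-0.5044| = -1.9446


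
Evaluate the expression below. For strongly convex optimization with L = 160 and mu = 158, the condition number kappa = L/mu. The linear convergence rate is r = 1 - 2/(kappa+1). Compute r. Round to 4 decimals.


Step 1: Compute the condition number.
kappa = L/mu = 160/158 = 1.0127
Step 2: Compute the convergence rate.
r = 1 - 2/(kappa + 1) = 1 - 2*mu/(L + mu) = (L - mu)/(L + mu) = 2/318 = 0.0063
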